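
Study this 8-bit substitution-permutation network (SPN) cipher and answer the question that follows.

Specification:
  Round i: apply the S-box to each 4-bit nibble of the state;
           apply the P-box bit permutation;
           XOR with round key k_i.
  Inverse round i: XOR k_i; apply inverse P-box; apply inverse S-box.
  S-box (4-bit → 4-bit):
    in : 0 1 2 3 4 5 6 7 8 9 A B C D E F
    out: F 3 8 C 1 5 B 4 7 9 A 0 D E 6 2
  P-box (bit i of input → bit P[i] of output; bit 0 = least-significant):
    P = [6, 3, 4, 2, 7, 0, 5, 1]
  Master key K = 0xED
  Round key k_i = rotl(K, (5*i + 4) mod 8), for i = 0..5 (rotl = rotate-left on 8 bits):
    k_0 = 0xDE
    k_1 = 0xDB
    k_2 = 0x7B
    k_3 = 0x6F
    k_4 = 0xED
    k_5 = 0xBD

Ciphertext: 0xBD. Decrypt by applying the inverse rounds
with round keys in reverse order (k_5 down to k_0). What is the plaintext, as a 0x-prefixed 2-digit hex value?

s_0 = ciphertext = 0xBD
s_1 = InvRound(s_0, k_5) = 0xBB
s_2 = InvRound(s_1, k_4) = 0x2C
s_3 = InvRound(s_2, k_3) = 0xA4
s_4 = InvRound(s_3, k_2) = 0x60
s_5 = InvRound(s_4, k_1) = 0x0E
s_6 = InvRound(s_5, k_0) = 0x45

0x45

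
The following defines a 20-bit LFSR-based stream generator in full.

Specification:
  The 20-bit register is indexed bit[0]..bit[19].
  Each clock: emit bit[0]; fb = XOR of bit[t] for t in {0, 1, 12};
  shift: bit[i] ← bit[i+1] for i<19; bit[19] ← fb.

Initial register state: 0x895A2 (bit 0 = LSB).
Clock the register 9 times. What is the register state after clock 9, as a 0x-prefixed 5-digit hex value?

0xFD44A

reg_0 = 0x895A2
clock 1: out=0, reg = 0x44AD1
clock 2: out=1, reg = 0xA2568
clock 3: out=0, reg = 0x512B4
clock 4: out=0, reg = 0xA895A
clock 5: out=0, reg = 0xD44AD
clock 6: out=1, reg = 0xEA256
clock 7: out=0, reg = 0xF512B
clock 8: out=1, reg = 0xFA895
clock 9: out=1, reg = 0xFD44A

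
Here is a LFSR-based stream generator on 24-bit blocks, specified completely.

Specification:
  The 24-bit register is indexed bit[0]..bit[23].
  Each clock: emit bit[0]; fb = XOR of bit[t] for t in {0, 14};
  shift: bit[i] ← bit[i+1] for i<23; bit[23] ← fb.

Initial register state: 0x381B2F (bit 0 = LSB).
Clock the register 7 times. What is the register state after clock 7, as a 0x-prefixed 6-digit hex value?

reg_0 = 0x381B2F
clock 1: out=1, reg = 0x9C0D97
clock 2: out=1, reg = 0xCE06CB
clock 3: out=1, reg = 0xE70365
clock 4: out=1, reg = 0xF381B2
clock 5: out=0, reg = 0x79C0D9
clock 6: out=1, reg = 0x3CE06C
clock 7: out=0, reg = 0x9E7036

0x9E7036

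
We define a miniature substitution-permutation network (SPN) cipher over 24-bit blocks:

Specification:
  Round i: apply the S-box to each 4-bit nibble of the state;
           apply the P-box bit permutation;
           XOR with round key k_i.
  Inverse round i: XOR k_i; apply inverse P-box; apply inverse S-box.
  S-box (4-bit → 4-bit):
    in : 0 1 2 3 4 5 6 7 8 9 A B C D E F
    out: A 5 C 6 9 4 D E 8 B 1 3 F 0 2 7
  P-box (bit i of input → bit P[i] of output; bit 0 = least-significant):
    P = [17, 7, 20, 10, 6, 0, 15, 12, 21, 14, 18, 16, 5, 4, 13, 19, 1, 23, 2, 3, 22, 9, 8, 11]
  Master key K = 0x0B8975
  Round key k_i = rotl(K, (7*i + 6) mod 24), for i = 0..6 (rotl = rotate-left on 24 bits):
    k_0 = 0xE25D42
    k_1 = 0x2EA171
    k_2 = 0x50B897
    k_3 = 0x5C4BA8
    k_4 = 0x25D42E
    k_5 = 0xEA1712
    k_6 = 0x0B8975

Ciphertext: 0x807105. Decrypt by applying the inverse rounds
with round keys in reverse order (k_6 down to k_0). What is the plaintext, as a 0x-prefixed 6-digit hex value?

0xBA821C

s_0 = ciphertext = 0x807105
s_1 = InvRound(s_0, k_6) = 0x8EC06A
s_2 = InvRound(s_1, k_5) = 0xF8BF68
s_3 = InvRound(s_2, k_4) = 0xCF27A5
s_4 = InvRound(s_3, k_3) = 0x8750E6
s_5 = InvRound(s_4, k_2) = 0x4EF7F1
s_6 = InvRound(s_5, k_1) = 0xBDDB80
s_7 = InvRound(s_6, k_0) = 0xBA821C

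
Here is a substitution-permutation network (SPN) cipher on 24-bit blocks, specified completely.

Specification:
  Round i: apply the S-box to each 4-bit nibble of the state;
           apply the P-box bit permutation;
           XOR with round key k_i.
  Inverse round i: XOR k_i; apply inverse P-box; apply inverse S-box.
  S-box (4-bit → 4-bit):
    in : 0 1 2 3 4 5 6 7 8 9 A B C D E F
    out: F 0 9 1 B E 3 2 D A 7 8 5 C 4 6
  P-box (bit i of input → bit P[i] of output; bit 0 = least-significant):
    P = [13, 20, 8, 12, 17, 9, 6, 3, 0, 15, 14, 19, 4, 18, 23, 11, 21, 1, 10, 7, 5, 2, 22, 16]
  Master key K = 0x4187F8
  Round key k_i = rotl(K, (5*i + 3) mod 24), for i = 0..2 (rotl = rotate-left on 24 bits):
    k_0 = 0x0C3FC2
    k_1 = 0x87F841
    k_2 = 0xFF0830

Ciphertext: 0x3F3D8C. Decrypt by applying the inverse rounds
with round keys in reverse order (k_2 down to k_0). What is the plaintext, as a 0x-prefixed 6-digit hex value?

0x1A9B85

s_0 = ciphertext = 0x3F3D8C
s_1 = InvRound(s_0, k_2) = 0xADC1B8
s_2 = InvRound(s_1, k_1) = 0x322288
s_3 = InvRound(s_2, k_0) = 0x1A9B85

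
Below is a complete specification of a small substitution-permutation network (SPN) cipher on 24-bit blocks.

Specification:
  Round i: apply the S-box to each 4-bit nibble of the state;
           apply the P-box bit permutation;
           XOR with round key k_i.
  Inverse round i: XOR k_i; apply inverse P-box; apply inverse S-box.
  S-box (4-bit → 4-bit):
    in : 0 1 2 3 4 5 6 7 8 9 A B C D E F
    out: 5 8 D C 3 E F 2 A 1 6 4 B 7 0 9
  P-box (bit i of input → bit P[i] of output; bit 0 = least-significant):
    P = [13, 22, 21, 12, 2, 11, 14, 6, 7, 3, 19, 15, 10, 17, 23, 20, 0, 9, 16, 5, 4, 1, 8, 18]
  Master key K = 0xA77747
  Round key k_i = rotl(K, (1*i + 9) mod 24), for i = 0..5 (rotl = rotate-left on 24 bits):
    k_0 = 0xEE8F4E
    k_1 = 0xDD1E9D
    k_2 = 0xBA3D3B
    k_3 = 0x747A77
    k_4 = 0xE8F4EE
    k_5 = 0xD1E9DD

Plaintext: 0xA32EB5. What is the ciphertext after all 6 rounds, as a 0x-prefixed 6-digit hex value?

s_0 = plaintext = 0xA32EB5
s_1 = Round(s_0, k_0) = 0x1FDA6C
s_2 = Round(s_1, k_1) = 0x1362F0
s_3 = Round(s_2, k_2) = 0x0599DF
s_4 = Round(s_3, k_3) = 0x7505C3
s_5 = Round(s_4, k_4) = 0x416A80
s_6 = Round(s_5, k_5) = 0x6BC5A7

0x6BC5A7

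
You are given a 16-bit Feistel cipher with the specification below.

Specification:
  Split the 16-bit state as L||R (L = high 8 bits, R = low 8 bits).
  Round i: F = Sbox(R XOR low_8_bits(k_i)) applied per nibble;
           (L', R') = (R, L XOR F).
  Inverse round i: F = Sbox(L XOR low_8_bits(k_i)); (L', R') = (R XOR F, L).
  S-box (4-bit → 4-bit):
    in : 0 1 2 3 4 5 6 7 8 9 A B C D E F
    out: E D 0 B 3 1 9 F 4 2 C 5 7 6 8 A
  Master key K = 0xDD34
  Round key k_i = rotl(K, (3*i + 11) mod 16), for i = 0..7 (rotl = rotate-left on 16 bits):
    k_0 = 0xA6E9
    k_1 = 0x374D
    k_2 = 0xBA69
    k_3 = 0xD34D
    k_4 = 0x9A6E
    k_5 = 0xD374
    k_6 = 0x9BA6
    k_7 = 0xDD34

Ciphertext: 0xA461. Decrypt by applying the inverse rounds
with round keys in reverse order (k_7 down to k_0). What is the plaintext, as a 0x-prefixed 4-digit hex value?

s_0 = ciphertext = 0xA461
s_1 = InvRound(s_0, k_7) = 0x4FA4
s_2 = InvRound(s_1, k_6) = 0x264F
s_3 = InvRound(s_2, k_5) = 0x5F26
s_4 = InvRound(s_3, k_4) = 0x9B5F
s_5 = InvRound(s_4, k_3) = 0x369B
s_6 = InvRound(s_5, k_2) = 0x8136
s_7 = InvRound(s_6, k_1) = 0x4181
s_8 = InvRound(s_7, k_0) = 0x4541

0x4541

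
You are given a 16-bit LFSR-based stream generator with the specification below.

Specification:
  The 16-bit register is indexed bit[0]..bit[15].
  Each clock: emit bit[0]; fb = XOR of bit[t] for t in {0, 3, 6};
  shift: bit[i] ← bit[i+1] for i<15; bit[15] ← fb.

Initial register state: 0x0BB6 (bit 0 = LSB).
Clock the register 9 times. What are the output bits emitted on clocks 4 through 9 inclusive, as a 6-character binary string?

reg_0 = 0x0BB6
clock 1: out=0, reg = 0x05DB
clock 2: out=1, reg = 0x82ED
clock 3: out=1, reg = 0xC176
clock 4: out=0, reg = 0xE0BB
clock 5: out=1, reg = 0x705D
clock 6: out=1, reg = 0xB82E
clock 7: out=0, reg = 0xDC17
clock 8: out=1, reg = 0xEE0B
clock 9: out=1, reg = 0x7705

011011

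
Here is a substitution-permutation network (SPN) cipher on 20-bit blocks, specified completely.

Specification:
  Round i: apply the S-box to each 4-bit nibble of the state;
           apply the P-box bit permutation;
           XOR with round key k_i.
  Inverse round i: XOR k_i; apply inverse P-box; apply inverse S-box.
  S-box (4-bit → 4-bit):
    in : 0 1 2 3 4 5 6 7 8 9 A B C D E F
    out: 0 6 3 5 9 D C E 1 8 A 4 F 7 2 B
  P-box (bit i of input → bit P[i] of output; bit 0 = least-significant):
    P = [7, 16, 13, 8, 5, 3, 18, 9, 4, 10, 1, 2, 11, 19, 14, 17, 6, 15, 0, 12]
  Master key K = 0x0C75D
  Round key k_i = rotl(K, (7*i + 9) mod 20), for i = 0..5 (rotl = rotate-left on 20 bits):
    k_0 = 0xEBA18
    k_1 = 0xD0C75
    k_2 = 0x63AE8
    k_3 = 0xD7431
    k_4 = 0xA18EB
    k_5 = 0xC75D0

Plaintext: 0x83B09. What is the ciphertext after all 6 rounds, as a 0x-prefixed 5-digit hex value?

s_0 = plaintext = 0x83B09
s_1 = Round(s_0, k_0) = 0xEF35A
s_2 = Round(s_1, k_1) = 0x28747
s_3 = Round(s_2, k_2) = 0x7958E
s_4 = Round(s_3, k_3) = 0xEE406
s_5 = Round(s_4, k_4) = 0x2B9FF
s_6 = Round(s_5, k_5) = 0xDB63C

0xDB63C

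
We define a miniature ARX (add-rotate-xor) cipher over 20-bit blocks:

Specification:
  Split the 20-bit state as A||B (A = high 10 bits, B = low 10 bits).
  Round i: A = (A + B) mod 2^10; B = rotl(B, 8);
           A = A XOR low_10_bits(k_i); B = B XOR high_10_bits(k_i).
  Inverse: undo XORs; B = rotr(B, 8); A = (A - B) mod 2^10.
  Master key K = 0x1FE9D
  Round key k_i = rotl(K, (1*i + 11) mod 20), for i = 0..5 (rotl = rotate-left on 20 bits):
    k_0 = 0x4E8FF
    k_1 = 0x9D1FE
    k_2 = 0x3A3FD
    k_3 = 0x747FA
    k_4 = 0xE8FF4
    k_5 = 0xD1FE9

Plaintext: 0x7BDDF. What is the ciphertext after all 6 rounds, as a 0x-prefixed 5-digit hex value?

s_0 = plaintext = 0x7BDDF
s_1 = Round(s_0, k_0) = 0xCC64D
s_2 = Round(s_1, k_1) = 0x203E7
s_3 = Round(s_2, k_2) = 0xE6B11
s_4 = Round(s_3, k_3) = 0x54415
s_5 = Round(s_4, k_4) = 0xA4AA6
s_6 = Round(s_5, k_5) = 0xB45EE

0xB45EE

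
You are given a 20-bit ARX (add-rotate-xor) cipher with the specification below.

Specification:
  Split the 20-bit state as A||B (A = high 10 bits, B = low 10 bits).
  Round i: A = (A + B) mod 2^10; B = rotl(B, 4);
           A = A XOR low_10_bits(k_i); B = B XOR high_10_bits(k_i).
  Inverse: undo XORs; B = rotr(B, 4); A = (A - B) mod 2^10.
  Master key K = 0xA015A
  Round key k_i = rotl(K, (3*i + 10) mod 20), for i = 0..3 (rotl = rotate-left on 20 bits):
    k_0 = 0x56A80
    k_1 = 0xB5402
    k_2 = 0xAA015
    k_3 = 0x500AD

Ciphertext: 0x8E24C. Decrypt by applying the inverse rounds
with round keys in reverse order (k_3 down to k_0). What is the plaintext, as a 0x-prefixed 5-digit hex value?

s_0 = ciphertext = 0x8E24C
s_1 = InvRound(s_0, k_3) = 0xD9730
s_2 = InvRound(s_1, k_2) = 0x55E19
s_3 = InvRound(s_2, k_1) = 0x9270C
s_4 = InvRound(s_3, k_0) = 0xC91A5

0xC91A5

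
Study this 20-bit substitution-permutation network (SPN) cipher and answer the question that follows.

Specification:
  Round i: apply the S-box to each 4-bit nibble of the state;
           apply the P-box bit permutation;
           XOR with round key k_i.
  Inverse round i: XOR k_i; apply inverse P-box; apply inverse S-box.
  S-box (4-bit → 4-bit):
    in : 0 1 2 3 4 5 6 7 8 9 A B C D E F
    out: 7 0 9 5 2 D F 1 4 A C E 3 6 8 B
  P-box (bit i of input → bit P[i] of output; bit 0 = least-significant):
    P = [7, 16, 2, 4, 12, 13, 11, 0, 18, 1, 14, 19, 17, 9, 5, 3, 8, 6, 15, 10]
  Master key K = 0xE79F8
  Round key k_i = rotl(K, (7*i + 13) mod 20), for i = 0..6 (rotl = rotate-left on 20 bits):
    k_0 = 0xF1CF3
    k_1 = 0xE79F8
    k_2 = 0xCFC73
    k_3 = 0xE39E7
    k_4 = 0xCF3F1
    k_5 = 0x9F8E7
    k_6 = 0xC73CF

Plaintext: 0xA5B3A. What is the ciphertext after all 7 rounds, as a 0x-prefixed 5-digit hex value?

0xB0715

s_0 = plaintext = 0xA5B3A
s_1 = Round(s_0, k_0) = 0x5C0CD
s_2 = Round(s_1, k_1) = 0x98EFE
s_3 = Round(s_2, k_2) = 0x4C802
s_4 = Round(s_3, k_3) = 0xC4337
s_5 = Round(s_4, k_4) = 0x8A831
s_6 = Round(s_5, k_5) = 0x920CF
s_7 = Round(s_6, k_6) = 0xB0715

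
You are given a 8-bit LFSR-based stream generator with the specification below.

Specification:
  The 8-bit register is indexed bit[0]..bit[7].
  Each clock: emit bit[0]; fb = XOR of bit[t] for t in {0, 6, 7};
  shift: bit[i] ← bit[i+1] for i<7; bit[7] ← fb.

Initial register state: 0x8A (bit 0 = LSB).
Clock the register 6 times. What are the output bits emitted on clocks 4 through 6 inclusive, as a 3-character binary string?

reg_0 = 0x8A
clock 1: out=0, reg = 0xC5
clock 2: out=1, reg = 0xE2
clock 3: out=0, reg = 0x71
clock 4: out=1, reg = 0x38
clock 5: out=0, reg = 0x1C
clock 6: out=0, reg = 0x0E

100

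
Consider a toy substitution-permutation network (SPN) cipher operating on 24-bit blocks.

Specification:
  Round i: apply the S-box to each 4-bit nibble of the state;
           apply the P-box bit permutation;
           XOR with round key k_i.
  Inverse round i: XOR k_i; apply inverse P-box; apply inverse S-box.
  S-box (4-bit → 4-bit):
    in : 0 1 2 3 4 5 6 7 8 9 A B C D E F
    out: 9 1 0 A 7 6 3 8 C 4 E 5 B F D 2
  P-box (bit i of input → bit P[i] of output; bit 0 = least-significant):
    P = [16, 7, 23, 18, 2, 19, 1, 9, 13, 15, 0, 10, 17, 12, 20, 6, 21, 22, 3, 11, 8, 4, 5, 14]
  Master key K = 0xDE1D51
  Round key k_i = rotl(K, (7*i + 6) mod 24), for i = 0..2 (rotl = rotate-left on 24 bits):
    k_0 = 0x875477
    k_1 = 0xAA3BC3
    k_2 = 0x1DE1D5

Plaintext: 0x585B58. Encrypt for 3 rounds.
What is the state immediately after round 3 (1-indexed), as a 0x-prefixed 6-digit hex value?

0xC0853A

s_0 = plaintext = 0x585B58
s_1 = Round(s_0, k_0) = 0x1B6C4C
s_2 = Round(s_1, k_1) = 0x858E4D
s_3 = Round(s_2, k_2) = 0xC0853A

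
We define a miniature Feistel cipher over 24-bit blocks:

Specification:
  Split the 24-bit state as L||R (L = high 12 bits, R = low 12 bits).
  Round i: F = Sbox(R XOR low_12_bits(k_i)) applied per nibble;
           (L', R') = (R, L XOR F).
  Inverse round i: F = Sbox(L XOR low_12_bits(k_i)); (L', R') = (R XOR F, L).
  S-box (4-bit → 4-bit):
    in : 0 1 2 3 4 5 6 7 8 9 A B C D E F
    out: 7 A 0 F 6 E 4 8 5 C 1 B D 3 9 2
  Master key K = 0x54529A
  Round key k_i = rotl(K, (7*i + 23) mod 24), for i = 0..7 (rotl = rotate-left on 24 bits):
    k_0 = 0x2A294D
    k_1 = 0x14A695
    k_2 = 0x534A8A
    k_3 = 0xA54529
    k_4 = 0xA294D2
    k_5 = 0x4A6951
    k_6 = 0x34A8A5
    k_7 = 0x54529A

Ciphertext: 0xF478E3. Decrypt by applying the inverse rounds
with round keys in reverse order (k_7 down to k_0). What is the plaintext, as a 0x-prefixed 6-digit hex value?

s_0 = ciphertext = 0xF478E3
s_1 = InvRound(s_0, k_7) = 0xBD0F47
s_2 = InvRound(s_1, k_6) = 0x0C9BD0
s_3 = InvRound(s_2, k_5) = 0x7150C9
s_4 = InvRound(s_3, k_4) = 0xF11715
s_5 = InvRound(s_4, k_3) = 0x6E0F11
s_6 = InvRound(s_5, k_2) = 0x2506E0
s_7 = InvRound(s_6, k_1) = 0x03E250
s_8 = InvRound(s_7, k_0) = 0xEDF03E

0xEDF03E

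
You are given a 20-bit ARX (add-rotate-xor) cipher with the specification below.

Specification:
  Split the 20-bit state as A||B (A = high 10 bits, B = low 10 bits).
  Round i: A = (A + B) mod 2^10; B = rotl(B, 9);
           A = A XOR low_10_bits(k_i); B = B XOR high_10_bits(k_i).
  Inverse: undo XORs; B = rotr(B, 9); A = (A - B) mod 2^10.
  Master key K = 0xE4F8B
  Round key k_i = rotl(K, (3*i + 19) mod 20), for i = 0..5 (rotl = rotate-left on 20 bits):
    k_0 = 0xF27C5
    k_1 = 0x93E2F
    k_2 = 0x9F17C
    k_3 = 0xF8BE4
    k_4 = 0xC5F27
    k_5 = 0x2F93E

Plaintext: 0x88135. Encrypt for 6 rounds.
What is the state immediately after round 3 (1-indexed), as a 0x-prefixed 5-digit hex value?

s_0 = plaintext = 0x88135
s_1 = Round(s_0, k_0) = 0x24153
s_2 = Round(s_1, k_1) = 0xF30E6
s_3 = Round(s_2, k_2) = 0x73A0F
s_4 = Round(s_3, k_3) = 0x0E4E5
s_5 = Round(s_4, k_4) = 0x8E565
s_6 = Round(s_5, k_5) = 0xA820C

0x73A0F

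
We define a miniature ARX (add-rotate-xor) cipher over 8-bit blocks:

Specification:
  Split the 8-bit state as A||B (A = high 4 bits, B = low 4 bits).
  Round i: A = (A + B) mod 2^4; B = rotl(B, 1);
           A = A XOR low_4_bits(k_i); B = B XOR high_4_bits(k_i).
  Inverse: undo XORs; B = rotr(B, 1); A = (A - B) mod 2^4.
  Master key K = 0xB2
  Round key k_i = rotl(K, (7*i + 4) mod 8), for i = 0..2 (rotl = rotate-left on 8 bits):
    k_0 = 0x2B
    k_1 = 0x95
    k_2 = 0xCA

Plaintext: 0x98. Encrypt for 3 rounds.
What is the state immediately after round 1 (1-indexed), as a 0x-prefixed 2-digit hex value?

s_0 = plaintext = 0x98
s_1 = Round(s_0, k_0) = 0xA3
s_2 = Round(s_1, k_1) = 0x8F
s_3 = Round(s_2, k_2) = 0xD3

0xA3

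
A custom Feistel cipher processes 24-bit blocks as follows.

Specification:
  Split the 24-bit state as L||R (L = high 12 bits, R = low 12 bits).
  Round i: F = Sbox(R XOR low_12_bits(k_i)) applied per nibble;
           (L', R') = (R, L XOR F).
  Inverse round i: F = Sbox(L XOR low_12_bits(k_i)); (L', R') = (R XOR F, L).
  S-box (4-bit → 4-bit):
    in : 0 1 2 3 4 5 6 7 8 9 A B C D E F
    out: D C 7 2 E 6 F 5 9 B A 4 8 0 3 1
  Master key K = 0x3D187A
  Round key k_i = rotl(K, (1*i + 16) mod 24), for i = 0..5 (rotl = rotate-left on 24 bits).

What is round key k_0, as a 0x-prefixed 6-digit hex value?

0x7A3D18

K = 0x3D187A
k_0 = rotl(K, (1*0+16) mod 24) = rotl(K, 16) = 0x7A3D18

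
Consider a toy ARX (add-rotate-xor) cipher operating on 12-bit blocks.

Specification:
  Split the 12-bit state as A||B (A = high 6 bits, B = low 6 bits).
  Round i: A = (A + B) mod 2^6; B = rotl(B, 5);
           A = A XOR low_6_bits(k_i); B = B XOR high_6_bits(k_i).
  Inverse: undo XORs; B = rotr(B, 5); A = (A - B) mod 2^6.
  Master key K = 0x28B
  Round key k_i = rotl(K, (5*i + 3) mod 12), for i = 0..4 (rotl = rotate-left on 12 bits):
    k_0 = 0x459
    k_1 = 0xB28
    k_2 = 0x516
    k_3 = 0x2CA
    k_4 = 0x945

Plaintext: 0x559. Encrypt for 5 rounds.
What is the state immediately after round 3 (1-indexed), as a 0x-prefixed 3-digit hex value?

0xE1D

s_0 = plaintext = 0x559
s_1 = Round(s_0, k_0) = 0xDFD
s_2 = Round(s_1, k_1) = 0x712
s_3 = Round(s_2, k_2) = 0xE1D
s_4 = Round(s_3, k_3) = 0x7E5
s_5 = Round(s_4, k_4) = 0x057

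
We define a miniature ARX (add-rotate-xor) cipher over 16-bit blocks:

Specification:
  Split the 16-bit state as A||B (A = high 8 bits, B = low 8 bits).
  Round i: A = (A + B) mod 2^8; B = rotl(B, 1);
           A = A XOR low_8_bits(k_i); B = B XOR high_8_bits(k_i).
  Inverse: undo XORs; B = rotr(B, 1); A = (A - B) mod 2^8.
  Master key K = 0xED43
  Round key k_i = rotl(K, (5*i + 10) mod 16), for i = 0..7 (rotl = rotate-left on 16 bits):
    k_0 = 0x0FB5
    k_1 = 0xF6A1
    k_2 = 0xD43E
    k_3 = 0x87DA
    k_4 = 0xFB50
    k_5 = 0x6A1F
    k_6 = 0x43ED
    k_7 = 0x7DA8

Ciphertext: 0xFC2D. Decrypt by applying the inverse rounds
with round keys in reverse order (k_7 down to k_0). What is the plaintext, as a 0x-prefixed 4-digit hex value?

s_0 = ciphertext = 0xFC2D
s_1 = InvRound(s_0, k_7) = 0x2C28
s_2 = InvRound(s_1, k_6) = 0x0CB5
s_3 = InvRound(s_2, k_5) = 0x24EF
s_4 = InvRound(s_3, k_4) = 0x6A0A
s_5 = InvRound(s_4, k_3) = 0xEAC6
s_6 = InvRound(s_5, k_2) = 0xCB09
s_7 = InvRound(s_6, k_1) = 0x6BFF
s_8 = InvRound(s_7, k_0) = 0x6678

0x6678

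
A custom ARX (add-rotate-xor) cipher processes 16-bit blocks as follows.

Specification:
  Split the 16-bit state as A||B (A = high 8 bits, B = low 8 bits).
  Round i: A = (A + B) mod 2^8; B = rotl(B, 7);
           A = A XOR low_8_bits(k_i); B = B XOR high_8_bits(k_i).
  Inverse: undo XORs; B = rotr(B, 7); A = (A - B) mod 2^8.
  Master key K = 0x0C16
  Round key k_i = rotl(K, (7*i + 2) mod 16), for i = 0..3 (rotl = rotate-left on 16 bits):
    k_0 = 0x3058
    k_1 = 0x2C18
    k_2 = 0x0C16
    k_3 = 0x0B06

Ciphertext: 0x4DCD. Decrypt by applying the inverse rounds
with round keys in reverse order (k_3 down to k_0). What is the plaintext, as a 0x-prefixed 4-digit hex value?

s_0 = ciphertext = 0x4DCD
s_1 = InvRound(s_0, k_3) = 0xBE8D
s_2 = InvRound(s_1, k_2) = 0xA503
s_3 = InvRound(s_2, k_1) = 0x5F5E
s_4 = InvRound(s_3, k_0) = 0x2BDC

0x2BDC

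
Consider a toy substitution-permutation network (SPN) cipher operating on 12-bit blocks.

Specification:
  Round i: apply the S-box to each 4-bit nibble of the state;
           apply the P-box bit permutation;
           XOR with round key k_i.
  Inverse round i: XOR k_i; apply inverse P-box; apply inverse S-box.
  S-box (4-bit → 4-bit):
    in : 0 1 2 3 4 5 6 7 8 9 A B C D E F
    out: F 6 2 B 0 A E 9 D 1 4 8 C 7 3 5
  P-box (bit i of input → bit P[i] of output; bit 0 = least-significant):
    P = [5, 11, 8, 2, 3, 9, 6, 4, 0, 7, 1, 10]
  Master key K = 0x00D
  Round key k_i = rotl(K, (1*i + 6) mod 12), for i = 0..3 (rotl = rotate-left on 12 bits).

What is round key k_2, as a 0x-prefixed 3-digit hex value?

0xD00

K = 0x00D
k_0 = rotl(K, (1*0+6) mod 12) = rotl(K, 6) = 0x340
k_1 = rotl(K, (1*1+6) mod 12) = rotl(K, 7) = 0x680
k_2 = rotl(K, (1*2+6) mod 12) = rotl(K, 8) = 0xD00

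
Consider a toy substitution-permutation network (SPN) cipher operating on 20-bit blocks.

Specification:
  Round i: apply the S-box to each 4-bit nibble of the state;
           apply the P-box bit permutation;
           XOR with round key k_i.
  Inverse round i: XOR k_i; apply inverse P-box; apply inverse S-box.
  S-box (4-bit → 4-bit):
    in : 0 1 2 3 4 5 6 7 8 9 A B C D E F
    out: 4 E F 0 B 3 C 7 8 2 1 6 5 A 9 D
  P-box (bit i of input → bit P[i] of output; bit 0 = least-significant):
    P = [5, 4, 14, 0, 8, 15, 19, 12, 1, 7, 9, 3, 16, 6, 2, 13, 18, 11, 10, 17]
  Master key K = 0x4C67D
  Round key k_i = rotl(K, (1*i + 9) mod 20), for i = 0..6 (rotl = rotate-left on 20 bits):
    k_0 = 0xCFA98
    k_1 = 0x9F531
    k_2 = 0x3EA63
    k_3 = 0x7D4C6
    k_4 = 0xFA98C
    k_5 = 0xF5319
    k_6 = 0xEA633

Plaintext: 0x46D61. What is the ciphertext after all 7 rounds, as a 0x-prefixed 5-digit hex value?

0xA811F

s_0 = plaintext = 0x46D61
s_1 = Round(s_0, k_0) = 0x28205
s_2 = Round(s_1, k_1) = 0x7DB8B
s_3 = Round(s_2, k_2) = 0x794B3
s_4 = Round(s_3, k_3) = 0xB580C
s_5 = Round(s_4, k_4) = 0x6E5E4
s_6 = Round(s_5, k_5) = 0xC66AA
s_7 = Round(s_6, k_6) = 0xA811F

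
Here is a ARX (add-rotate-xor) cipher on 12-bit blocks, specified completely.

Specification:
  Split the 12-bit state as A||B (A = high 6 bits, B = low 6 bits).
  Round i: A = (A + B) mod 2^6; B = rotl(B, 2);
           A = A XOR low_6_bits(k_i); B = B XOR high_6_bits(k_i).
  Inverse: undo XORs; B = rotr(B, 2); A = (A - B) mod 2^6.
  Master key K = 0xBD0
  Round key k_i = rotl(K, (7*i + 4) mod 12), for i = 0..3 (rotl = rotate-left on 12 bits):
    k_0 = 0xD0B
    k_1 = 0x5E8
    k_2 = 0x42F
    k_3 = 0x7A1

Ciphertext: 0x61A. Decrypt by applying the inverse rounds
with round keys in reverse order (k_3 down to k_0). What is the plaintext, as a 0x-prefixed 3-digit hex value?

s_0 = ciphertext = 0x61A
s_1 = InvRound(s_0, k_3) = 0xE01
s_2 = InvRound(s_1, k_2) = 0x0D4
s_3 = InvRound(s_2, k_1) = 0xEF0
s_4 = InvRound(s_3, k_0) = 0xBC1

0xBC1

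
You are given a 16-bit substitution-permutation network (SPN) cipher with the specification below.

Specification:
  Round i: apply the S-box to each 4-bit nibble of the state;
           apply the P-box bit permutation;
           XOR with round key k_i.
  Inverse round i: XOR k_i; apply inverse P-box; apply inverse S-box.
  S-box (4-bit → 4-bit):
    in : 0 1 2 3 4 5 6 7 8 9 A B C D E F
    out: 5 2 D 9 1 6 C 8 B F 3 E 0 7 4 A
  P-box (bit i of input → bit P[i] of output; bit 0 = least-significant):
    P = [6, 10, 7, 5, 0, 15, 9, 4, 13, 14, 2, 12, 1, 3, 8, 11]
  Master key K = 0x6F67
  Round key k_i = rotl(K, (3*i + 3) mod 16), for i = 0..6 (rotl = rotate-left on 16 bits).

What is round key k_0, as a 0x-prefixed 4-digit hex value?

K = 0x6F67
k_0 = rotl(K, (3*0+3) mod 16) = rotl(K, 3) = 0x7B3B

0x7B3B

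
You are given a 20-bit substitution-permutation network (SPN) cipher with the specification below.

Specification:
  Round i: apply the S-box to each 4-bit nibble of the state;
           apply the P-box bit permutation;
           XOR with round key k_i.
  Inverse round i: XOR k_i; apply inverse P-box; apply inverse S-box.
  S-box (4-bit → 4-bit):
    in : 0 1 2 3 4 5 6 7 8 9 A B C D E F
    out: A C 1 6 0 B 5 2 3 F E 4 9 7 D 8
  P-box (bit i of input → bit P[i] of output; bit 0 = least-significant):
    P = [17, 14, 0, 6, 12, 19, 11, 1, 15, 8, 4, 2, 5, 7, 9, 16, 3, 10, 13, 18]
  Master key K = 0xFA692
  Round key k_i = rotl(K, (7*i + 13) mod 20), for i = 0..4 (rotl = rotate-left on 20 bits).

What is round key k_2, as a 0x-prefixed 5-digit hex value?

0x3497D

K = 0xFA692
k_0 = rotl(K, (7*0+13) mod 20) = rotl(K, 13) = 0x25F4D
k_1 = rotl(K, (7*1+13) mod 20) = rotl(K, 0) = 0xFA692
k_2 = rotl(K, (7*2+13) mod 20) = rotl(K, 7) = 0x3497D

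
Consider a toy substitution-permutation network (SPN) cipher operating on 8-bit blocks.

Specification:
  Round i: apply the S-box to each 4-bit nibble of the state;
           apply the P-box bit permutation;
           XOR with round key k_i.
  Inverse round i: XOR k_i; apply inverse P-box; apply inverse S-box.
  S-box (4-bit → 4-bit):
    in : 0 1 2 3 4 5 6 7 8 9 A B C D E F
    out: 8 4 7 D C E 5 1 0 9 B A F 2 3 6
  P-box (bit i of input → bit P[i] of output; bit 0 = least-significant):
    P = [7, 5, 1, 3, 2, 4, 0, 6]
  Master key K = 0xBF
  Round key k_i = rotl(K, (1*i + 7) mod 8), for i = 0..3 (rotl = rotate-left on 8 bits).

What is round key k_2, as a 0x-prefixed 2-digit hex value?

0x7F

K = 0xBF
k_0 = rotl(K, (1*0+7) mod 8) = rotl(K, 7) = 0xDF
k_1 = rotl(K, (1*1+7) mod 8) = rotl(K, 0) = 0xBF
k_2 = rotl(K, (1*2+7) mod 8) = rotl(K, 1) = 0x7F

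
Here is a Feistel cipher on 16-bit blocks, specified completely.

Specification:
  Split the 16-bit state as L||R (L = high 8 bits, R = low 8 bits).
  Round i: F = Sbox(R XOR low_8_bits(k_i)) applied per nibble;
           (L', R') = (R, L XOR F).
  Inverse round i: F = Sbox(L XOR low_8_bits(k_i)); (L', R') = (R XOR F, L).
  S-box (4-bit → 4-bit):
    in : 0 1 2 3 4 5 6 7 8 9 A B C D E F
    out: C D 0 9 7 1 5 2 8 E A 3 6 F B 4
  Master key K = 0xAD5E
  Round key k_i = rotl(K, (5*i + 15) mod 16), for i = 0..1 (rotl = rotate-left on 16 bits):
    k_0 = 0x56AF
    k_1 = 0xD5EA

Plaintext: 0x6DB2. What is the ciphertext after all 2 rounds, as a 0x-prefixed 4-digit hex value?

s_0 = plaintext = 0x6DB2
s_1 = Round(s_0, k_0) = 0xB2B2
s_2 = Round(s_1, k_1) = 0xB2AA

0xB2AA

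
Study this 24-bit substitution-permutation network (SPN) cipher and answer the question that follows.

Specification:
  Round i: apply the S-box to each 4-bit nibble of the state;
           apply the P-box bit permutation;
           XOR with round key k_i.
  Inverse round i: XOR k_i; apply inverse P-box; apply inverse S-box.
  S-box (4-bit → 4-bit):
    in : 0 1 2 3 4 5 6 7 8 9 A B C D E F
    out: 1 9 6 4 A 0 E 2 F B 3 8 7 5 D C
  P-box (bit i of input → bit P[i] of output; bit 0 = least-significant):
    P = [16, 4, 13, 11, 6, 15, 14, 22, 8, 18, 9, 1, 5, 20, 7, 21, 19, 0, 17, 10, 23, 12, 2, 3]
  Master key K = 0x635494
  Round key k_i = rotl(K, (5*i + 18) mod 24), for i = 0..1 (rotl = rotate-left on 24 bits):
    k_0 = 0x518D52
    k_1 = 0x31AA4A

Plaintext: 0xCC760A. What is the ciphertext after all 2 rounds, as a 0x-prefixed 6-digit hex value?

s_0 = plaintext = 0xCC760A
s_1 = Round(s_0, k_0) = 0xCE9F05
s_2 = Round(s_1, k_1) = 0x8BBC2C

0x8BBC2C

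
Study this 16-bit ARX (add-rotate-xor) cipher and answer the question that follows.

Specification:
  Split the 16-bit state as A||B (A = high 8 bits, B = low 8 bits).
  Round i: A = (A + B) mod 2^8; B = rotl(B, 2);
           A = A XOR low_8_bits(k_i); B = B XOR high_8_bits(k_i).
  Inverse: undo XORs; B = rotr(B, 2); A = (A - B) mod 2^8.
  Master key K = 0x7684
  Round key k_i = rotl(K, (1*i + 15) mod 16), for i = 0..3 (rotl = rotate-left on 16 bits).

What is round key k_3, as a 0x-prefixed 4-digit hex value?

0xDA11

K = 0x7684
k_0 = rotl(K, (1*0+15) mod 16) = rotl(K, 15) = 0x3B42
k_1 = rotl(K, (1*1+15) mod 16) = rotl(K, 0) = 0x7684
k_2 = rotl(K, (1*2+15) mod 16) = rotl(K, 1) = 0xED08
k_3 = rotl(K, (1*3+15) mod 16) = rotl(K, 2) = 0xDA11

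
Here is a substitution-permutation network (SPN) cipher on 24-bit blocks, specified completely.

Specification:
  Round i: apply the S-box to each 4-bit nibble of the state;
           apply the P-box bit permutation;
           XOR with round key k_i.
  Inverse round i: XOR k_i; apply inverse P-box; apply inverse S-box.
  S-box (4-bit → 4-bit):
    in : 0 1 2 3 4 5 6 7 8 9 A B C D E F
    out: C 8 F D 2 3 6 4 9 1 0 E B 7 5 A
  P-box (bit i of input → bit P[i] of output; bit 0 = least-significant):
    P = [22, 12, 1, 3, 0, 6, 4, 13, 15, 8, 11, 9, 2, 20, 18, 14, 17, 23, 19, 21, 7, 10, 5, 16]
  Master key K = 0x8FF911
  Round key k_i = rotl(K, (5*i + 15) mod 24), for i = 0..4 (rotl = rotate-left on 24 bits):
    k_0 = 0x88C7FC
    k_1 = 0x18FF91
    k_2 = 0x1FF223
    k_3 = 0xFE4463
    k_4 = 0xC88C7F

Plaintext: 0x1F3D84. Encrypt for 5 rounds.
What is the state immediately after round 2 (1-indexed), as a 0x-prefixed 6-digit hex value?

s_0 = plaintext = 0x1F3D84
s_1 = Round(s_0, k_0) = 0x2D3EF9
s_2 = Round(s_1, k_1) = 0xD71375
s_3 = Round(s_2, k_2) = 0x572C93
s_4 = Round(s_3, k_3) = 0xA283EC
s_5 = Round(s_4, k_4) = 0x225662

0xD71375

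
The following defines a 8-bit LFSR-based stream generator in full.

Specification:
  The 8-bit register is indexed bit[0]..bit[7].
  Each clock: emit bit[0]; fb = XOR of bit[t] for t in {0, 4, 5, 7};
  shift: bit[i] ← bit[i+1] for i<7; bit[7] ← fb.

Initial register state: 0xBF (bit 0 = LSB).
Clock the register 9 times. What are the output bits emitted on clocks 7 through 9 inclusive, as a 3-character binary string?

010

reg_0 = 0xBF
clock 1: out=1, reg = 0x5F
clock 2: out=1, reg = 0x2F
clock 3: out=1, reg = 0x17
clock 4: out=1, reg = 0x0B
clock 5: out=1, reg = 0x85
clock 6: out=1, reg = 0x42
clock 7: out=0, reg = 0x21
clock 8: out=1, reg = 0x10
clock 9: out=0, reg = 0x88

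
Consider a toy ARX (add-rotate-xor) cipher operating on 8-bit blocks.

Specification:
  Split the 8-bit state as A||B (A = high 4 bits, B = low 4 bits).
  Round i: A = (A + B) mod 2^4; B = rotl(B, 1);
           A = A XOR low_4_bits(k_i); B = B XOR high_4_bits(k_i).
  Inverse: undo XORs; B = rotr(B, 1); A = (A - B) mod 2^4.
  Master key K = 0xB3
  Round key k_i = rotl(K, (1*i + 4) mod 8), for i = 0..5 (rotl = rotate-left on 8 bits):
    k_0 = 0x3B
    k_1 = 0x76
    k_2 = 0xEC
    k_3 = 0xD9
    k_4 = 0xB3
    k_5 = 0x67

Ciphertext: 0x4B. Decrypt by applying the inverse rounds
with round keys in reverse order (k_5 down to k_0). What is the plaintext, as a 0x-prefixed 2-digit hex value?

s_0 = ciphertext = 0x4B
s_1 = InvRound(s_0, k_5) = 0x5E
s_2 = InvRound(s_1, k_4) = 0xCA
s_3 = InvRound(s_2, k_3) = 0xAB
s_4 = InvRound(s_3, k_2) = 0xCA
s_5 = InvRound(s_4, k_1) = 0xCE
s_6 = InvRound(s_5, k_0) = 0x9E

0x9E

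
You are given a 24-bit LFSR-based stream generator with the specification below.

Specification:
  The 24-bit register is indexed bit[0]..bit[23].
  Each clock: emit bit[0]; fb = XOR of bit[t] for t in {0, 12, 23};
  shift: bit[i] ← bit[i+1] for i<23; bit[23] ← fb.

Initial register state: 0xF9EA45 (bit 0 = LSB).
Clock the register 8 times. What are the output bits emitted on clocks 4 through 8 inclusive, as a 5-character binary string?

reg_0 = 0xF9EA45
clock 1: out=1, reg = 0x7CF522
clock 2: out=0, reg = 0xBE7A91
clock 3: out=1, reg = 0xDF3D48
clock 4: out=0, reg = 0x6F9EA4
clock 5: out=0, reg = 0xB7CF52
clock 6: out=0, reg = 0xDBE7A9
clock 7: out=1, reg = 0x6DF3D4
clock 8: out=0, reg = 0xB6F9EA

00010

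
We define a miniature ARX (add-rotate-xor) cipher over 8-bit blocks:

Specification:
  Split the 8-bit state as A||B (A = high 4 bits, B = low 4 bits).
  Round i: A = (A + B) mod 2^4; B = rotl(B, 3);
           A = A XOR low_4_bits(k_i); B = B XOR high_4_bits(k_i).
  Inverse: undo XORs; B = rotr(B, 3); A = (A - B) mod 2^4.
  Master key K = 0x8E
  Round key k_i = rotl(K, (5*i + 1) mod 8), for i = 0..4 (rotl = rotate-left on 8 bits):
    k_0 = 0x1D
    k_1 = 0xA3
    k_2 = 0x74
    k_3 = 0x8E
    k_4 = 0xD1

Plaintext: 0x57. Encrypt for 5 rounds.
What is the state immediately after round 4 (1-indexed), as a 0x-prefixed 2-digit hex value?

s_0 = plaintext = 0x57
s_1 = Round(s_0, k_0) = 0x1A
s_2 = Round(s_1, k_1) = 0x8F
s_3 = Round(s_2, k_2) = 0x38
s_4 = Round(s_3, k_3) = 0x5C
s_5 = Round(s_4, k_4) = 0x0B

0x5C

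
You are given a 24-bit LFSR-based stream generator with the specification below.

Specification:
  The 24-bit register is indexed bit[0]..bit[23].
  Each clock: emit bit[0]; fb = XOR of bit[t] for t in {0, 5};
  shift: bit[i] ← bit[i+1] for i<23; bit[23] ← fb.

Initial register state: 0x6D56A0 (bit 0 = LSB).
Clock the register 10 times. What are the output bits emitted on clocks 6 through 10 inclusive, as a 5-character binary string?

10101

reg_0 = 0x6D56A0
clock 1: out=0, reg = 0xB6AB50
clock 2: out=0, reg = 0x5B55A8
clock 3: out=0, reg = 0xADAAD4
clock 4: out=0, reg = 0x56D56A
clock 5: out=0, reg = 0xAB6AB5
clock 6: out=1, reg = 0x55B55A
clock 7: out=0, reg = 0x2ADAAD
clock 8: out=1, reg = 0x156D56
clock 9: out=0, reg = 0x0AB6AB
clock 10: out=1, reg = 0x055B55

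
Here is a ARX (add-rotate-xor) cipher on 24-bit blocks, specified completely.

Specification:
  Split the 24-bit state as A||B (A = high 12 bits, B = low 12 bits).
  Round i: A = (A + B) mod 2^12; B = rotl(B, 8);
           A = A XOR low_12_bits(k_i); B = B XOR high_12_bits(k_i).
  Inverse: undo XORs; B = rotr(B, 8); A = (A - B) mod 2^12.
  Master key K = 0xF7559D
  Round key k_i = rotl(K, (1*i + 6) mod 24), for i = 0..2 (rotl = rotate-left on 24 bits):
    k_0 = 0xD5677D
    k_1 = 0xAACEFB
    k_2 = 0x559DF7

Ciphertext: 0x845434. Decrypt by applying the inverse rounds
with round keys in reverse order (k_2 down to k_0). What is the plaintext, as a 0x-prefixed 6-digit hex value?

0x6998AA

s_0 = ciphertext = 0x845434
s_1 = InvRound(s_0, k_2) = 0xEE16D1
s_2 = InvRound(s_1, k_1) = 0x83E7DC
s_3 = InvRound(s_2, k_0) = 0x6998AA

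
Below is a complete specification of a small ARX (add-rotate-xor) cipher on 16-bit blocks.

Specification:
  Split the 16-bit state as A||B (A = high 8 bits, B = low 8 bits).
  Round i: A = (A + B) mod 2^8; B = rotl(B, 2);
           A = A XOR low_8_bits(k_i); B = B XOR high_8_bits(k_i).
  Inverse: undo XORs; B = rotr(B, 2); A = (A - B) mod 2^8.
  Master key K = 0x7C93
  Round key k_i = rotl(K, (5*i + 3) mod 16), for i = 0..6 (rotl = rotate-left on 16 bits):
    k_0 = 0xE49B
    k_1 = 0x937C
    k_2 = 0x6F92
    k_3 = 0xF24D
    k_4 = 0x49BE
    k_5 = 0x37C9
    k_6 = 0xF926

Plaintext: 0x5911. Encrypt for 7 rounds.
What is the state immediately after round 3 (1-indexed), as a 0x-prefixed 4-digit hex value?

0x6C2B

s_0 = plaintext = 0x5911
s_1 = Round(s_0, k_0) = 0xF1A0
s_2 = Round(s_1, k_1) = 0xED11
s_3 = Round(s_2, k_2) = 0x6C2B
s_4 = Round(s_3, k_3) = 0xDA5E
s_5 = Round(s_4, k_4) = 0x8630
s_6 = Round(s_5, k_5) = 0x7FF7
s_7 = Round(s_6, k_6) = 0x5026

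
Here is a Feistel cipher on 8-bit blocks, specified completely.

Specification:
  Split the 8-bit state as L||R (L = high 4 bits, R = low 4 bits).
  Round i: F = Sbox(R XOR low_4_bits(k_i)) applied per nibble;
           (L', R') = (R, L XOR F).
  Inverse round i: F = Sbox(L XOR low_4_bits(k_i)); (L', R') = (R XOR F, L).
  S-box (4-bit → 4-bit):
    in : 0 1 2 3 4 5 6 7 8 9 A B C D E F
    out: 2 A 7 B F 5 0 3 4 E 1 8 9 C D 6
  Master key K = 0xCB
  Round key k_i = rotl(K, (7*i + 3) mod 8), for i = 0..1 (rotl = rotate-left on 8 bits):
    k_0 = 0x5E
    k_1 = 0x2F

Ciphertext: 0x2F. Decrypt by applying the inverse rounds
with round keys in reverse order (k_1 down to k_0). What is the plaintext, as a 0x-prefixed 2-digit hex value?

0xE3

s_0 = ciphertext = 0x2F
s_1 = InvRound(s_0, k_1) = 0x32
s_2 = InvRound(s_1, k_0) = 0xE3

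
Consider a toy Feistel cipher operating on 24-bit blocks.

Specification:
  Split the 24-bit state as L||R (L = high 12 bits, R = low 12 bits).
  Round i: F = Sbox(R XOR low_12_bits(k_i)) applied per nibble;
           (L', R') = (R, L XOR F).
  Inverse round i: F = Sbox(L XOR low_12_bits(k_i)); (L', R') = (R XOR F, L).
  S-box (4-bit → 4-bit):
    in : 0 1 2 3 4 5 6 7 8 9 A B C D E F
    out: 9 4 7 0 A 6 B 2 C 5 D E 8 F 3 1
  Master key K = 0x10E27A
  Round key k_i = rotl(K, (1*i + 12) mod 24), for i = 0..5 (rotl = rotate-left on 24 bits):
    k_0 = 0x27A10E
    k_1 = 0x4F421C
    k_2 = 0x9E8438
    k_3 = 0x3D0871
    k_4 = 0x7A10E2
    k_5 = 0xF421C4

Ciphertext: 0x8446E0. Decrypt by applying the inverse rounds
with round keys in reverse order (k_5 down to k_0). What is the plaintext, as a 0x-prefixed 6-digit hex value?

0x875F45

s_0 = ciphertext = 0x8446E0
s_1 = InvRound(s_0, k_5) = 0x329844
s_2 = InvRound(s_1, k_4) = 0x8CA329
s_3 = InvRound(s_2, k_3) = 0xAC78CA
s_4 = InvRound(s_3, k_2) = 0xBDBAC7
s_5 = InvRound(s_4, k_1) = 0xF45BDB
s_6 = InvRound(s_5, k_0) = 0x875F45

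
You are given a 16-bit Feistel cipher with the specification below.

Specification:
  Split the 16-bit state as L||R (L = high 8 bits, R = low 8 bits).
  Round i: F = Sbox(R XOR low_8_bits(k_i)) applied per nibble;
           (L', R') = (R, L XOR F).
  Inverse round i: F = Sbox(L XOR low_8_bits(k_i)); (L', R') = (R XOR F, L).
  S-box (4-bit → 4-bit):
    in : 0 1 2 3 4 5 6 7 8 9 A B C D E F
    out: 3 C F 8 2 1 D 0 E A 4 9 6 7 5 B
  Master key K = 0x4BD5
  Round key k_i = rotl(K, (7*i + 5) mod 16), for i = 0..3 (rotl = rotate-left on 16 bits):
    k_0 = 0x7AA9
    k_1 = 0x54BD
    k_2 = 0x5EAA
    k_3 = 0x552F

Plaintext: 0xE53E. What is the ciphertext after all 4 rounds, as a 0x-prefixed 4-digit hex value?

0xB125

s_0 = plaintext = 0xE53E
s_1 = Round(s_0, k_0) = 0x3E45
s_2 = Round(s_1, k_1) = 0x4580
s_3 = Round(s_2, k_2) = 0x80B1
s_4 = Round(s_3, k_3) = 0xB125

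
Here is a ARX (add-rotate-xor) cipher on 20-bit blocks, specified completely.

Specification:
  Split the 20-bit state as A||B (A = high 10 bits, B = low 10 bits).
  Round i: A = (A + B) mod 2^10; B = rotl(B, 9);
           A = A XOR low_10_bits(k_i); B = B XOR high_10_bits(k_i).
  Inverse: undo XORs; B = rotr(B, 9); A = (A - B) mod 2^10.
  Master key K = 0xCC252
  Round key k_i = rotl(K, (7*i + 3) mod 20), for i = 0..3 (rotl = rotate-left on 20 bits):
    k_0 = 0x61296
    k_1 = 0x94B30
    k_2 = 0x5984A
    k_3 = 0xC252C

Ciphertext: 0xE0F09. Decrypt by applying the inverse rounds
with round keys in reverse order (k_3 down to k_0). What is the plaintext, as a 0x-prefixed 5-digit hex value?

0x82D70

s_0 = ciphertext = 0xE0F09
s_1 = InvRound(s_0, k_3) = 0xABC00
s_2 = InvRound(s_1, k_2) = 0x066CC
s_3 = InvRound(s_2, k_1) = 0x7B53C
s_4 = InvRound(s_3, k_0) = 0x82D70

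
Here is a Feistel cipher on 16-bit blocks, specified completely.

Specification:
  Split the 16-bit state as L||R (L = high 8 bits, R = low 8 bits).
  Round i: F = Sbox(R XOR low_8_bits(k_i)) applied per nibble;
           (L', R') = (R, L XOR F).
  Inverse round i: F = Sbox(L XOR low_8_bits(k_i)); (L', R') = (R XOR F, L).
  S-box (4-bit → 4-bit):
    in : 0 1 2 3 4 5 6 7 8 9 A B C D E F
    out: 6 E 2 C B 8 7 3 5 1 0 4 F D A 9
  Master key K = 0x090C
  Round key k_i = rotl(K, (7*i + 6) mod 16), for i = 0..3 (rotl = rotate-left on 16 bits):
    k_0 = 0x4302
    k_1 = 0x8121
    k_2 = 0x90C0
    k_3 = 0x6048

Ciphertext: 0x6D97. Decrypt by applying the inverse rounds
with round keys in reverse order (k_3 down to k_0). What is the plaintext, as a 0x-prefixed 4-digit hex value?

s_0 = ciphertext = 0x6D97
s_1 = InvRound(s_0, k_3) = 0xBF6D
s_2 = InvRound(s_1, k_2) = 0x54BF
s_3 = InvRound(s_2, k_1) = 0x8754
s_4 = InvRound(s_3, k_0) = 0x0C87

0x0C87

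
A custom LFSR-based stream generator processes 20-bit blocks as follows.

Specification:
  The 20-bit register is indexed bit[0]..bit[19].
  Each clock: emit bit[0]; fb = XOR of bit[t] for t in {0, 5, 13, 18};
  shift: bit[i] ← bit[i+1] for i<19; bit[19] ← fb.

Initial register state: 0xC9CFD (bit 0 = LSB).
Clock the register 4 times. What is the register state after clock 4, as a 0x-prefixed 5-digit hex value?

reg_0 = 0xC9CFD
clock 1: out=1, reg = 0xE4E7E
clock 2: out=0, reg = 0x7273F
clock 3: out=1, reg = 0x3939F
clock 4: out=1, reg = 0x9C9CF

0x9C9CF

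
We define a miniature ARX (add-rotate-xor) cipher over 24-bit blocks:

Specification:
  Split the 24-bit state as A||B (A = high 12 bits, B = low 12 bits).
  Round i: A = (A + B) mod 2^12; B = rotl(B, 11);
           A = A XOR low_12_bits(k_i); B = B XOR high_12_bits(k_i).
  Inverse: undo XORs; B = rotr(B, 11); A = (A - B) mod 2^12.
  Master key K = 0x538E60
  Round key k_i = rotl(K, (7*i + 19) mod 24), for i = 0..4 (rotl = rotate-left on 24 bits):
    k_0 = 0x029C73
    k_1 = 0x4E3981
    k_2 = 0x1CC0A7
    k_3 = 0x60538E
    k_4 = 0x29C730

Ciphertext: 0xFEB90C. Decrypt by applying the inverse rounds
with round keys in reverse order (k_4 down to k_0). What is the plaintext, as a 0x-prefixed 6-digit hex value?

s_0 = ciphertext = 0xFEB90C
s_1 = InvRound(s_0, k_4) = 0x1BA721
s_2 = InvRound(s_1, k_3) = 0xFEC248
s_3 = InvRound(s_2, k_2) = 0x843708
s_4 = InvRound(s_3, k_1) = 0x9EC7D6
s_5 = InvRound(s_4, k_0) = 0x5A1FFE

0x5A1FFE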